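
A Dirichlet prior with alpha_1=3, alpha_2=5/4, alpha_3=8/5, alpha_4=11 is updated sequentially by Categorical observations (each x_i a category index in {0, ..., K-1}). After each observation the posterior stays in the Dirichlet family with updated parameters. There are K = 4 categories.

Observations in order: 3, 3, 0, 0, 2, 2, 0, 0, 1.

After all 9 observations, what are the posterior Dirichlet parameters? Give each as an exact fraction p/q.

obs 1: x=3 → posterior Dirichlet(3, 5/4, 8/5, 12)
obs 2: x=3 → posterior Dirichlet(3, 5/4, 8/5, 13)
obs 3: x=0 → posterior Dirichlet(4, 5/4, 8/5, 13)
obs 4: x=0 → posterior Dirichlet(5, 5/4, 8/5, 13)
obs 5: x=2 → posterior Dirichlet(5, 5/4, 13/5, 13)
obs 6: x=2 → posterior Dirichlet(5, 5/4, 18/5, 13)
obs 7: x=0 → posterior Dirichlet(6, 5/4, 18/5, 13)
obs 8: x=0 → posterior Dirichlet(7, 5/4, 18/5, 13)
obs 9: x=1 → posterior Dirichlet(7, 9/4, 18/5, 13)

alpha_1=7, alpha_2=9/4, alpha_3=18/5, alpha_4=13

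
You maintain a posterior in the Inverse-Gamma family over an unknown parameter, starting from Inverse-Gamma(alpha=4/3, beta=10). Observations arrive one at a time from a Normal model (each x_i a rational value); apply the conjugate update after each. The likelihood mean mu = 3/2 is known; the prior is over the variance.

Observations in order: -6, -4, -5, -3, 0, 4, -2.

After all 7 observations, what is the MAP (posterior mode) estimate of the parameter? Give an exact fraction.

obs 1: x=-6 → posterior Inverse-Gamma(11/6, 305/8)
obs 2: x=-4 → posterior Inverse-Gamma(7/3, 213/4)
obs 3: x=-5 → posterior Inverse-Gamma(17/6, 595/8)
obs 4: x=-3 → posterior Inverse-Gamma(10/3, 169/2)
obs 5: x=0 → posterior Inverse-Gamma(23/6, 685/8)
obs 6: x=4 → posterior Inverse-Gamma(13/3, 355/4)
obs 7: x=-2 → posterior Inverse-Gamma(29/6, 759/8)

2277/140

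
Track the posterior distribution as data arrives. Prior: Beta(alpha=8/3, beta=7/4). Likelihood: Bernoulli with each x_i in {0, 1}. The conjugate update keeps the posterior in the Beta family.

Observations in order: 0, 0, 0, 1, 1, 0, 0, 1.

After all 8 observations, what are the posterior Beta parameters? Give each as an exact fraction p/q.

obs 1: x=0 → posterior Beta(8/3, 11/4)
obs 2: x=0 → posterior Beta(8/3, 15/4)
obs 3: x=0 → posterior Beta(8/3, 19/4)
obs 4: x=1 → posterior Beta(11/3, 19/4)
obs 5: x=1 → posterior Beta(14/3, 19/4)
obs 6: x=0 → posterior Beta(14/3, 23/4)
obs 7: x=0 → posterior Beta(14/3, 27/4)
obs 8: x=1 → posterior Beta(17/3, 27/4)

alpha=17/3, beta=27/4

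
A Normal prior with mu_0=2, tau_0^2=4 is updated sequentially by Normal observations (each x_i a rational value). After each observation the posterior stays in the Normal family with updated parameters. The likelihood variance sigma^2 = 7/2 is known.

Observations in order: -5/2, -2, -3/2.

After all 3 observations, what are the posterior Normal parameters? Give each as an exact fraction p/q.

mu_0=-34/31, tau_0^2=28/31

obs 1: x=-5/2 → posterior Normal(-2/5, 28/15)
obs 2: x=-2 → posterior Normal(-22/23, 28/23)
obs 3: x=-3/2 → posterior Normal(-34/31, 28/31)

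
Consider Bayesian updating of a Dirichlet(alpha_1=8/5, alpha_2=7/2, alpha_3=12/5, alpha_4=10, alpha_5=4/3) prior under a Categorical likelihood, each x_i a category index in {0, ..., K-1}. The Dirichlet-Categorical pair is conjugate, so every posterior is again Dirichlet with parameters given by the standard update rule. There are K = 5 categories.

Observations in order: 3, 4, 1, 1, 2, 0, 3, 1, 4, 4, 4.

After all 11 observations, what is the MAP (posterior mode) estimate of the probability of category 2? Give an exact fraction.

72/745

obs 1: x=3 → posterior Dirichlet(8/5, 7/2, 12/5, 11, 4/3)
obs 2: x=4 → posterior Dirichlet(8/5, 7/2, 12/5, 11, 7/3)
obs 3: x=1 → posterior Dirichlet(8/5, 9/2, 12/5, 11, 7/3)
obs 4: x=1 → posterior Dirichlet(8/5, 11/2, 12/5, 11, 7/3)
obs 5: x=2 → posterior Dirichlet(8/5, 11/2, 17/5, 11, 7/3)
obs 6: x=0 → posterior Dirichlet(13/5, 11/2, 17/5, 11, 7/3)
obs 7: x=3 → posterior Dirichlet(13/5, 11/2, 17/5, 12, 7/3)
obs 8: x=1 → posterior Dirichlet(13/5, 13/2, 17/5, 12, 7/3)
obs 9: x=4 → posterior Dirichlet(13/5, 13/2, 17/5, 12, 10/3)
obs 10: x=4 → posterior Dirichlet(13/5, 13/2, 17/5, 12, 13/3)
obs 11: x=4 → posterior Dirichlet(13/5, 13/2, 17/5, 12, 16/3)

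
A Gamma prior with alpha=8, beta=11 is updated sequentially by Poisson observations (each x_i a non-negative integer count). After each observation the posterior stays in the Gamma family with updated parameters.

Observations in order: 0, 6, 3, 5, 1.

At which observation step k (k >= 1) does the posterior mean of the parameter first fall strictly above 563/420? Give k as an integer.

k = 4

obs 1: x=0 → posterior Gamma(8, 12)
obs 2: x=6 → posterior Gamma(14, 13)
obs 3: x=3 → posterior Gamma(17, 14)
obs 4: x=5 → posterior Gamma(22, 15)
obs 5: x=1 → posterior Gamma(23, 16)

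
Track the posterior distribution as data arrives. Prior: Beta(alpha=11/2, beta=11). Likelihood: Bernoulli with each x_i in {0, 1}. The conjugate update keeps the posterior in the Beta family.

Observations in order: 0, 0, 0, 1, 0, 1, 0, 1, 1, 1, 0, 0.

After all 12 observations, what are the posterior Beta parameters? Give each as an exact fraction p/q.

obs 1: x=0 → posterior Beta(11/2, 12)
obs 2: x=0 → posterior Beta(11/2, 13)
obs 3: x=0 → posterior Beta(11/2, 14)
obs 4: x=1 → posterior Beta(13/2, 14)
obs 5: x=0 → posterior Beta(13/2, 15)
obs 6: x=1 → posterior Beta(15/2, 15)
obs 7: x=0 → posterior Beta(15/2, 16)
obs 8: x=1 → posterior Beta(17/2, 16)
obs 9: x=1 → posterior Beta(19/2, 16)
obs 10: x=1 → posterior Beta(21/2, 16)
obs 11: x=0 → posterior Beta(21/2, 17)
obs 12: x=0 → posterior Beta(21/2, 18)

alpha=21/2, beta=18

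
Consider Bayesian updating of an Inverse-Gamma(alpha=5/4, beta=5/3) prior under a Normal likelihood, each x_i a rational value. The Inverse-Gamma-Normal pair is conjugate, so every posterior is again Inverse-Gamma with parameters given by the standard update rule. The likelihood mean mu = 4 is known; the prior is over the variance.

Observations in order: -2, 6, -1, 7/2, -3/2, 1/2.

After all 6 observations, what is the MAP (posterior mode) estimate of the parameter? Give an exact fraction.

obs 1: x=-2 → posterior Inverse-Gamma(7/4, 59/3)
obs 2: x=6 → posterior Inverse-Gamma(9/4, 65/3)
obs 3: x=-1 → posterior Inverse-Gamma(11/4, 205/6)
obs 4: x=7/2 → posterior Inverse-Gamma(13/4, 823/24)
obs 5: x=-3/2 → posterior Inverse-Gamma(15/4, 593/12)
obs 6: x=1/2 → posterior Inverse-Gamma(17/4, 1333/24)

1333/126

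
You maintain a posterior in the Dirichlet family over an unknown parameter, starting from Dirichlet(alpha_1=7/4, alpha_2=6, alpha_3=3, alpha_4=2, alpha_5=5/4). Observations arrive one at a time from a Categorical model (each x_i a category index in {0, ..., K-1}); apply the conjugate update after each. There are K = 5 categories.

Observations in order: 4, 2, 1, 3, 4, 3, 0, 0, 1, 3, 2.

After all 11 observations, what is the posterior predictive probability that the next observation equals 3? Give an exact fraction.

obs 1: x=4 → posterior Dirichlet(7/4, 6, 3, 2, 9/4)
obs 2: x=2 → posterior Dirichlet(7/4, 6, 4, 2, 9/4)
obs 3: x=1 → posterior Dirichlet(7/4, 7, 4, 2, 9/4)
obs 4: x=3 → posterior Dirichlet(7/4, 7, 4, 3, 9/4)
obs 5: x=4 → posterior Dirichlet(7/4, 7, 4, 3, 13/4)
obs 6: x=3 → posterior Dirichlet(7/4, 7, 4, 4, 13/4)
obs 7: x=0 → posterior Dirichlet(11/4, 7, 4, 4, 13/4)
obs 8: x=0 → posterior Dirichlet(15/4, 7, 4, 4, 13/4)
obs 9: x=1 → posterior Dirichlet(15/4, 8, 4, 4, 13/4)
obs 10: x=3 → posterior Dirichlet(15/4, 8, 4, 5, 13/4)
obs 11: x=2 → posterior Dirichlet(15/4, 8, 5, 5, 13/4)

1/5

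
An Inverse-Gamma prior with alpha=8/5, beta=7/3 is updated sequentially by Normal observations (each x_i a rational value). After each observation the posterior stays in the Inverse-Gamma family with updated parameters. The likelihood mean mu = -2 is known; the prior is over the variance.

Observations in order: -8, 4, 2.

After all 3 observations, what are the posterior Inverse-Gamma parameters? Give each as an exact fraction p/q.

obs 1: x=-8 → posterior Inverse-Gamma(21/10, 61/3)
obs 2: x=4 → posterior Inverse-Gamma(13/5, 115/3)
obs 3: x=2 → posterior Inverse-Gamma(31/10, 139/3)

alpha=31/10, beta=139/3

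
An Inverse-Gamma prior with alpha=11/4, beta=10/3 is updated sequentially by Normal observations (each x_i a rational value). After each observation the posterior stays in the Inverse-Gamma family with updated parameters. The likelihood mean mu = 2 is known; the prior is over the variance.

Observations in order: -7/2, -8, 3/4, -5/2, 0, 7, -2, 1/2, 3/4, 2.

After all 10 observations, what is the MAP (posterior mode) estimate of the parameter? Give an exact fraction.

4981/420

obs 1: x=-7/2 → posterior Inverse-Gamma(13/4, 443/24)
obs 2: x=-8 → posterior Inverse-Gamma(15/4, 1643/24)
obs 3: x=3/4 → posterior Inverse-Gamma(17/4, 6647/96)
obs 4: x=-5/2 → posterior Inverse-Gamma(19/4, 7619/96)
obs 5: x=0 → posterior Inverse-Gamma(21/4, 7811/96)
obs 6: x=7 → posterior Inverse-Gamma(23/4, 9011/96)
obs 7: x=-2 → posterior Inverse-Gamma(25/4, 9779/96)
obs 8: x=1/2 → posterior Inverse-Gamma(27/4, 9887/96)
obs 9: x=3/4 → posterior Inverse-Gamma(29/4, 4981/48)
obs 10: x=2 → posterior Inverse-Gamma(31/4, 4981/48)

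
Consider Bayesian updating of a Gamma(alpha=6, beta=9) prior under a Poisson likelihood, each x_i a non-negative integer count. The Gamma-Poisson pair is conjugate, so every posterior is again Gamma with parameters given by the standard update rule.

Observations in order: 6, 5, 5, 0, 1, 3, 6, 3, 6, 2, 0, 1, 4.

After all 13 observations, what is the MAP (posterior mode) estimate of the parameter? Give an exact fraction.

obs 1: x=6 → posterior Gamma(12, 10)
obs 2: x=5 → posterior Gamma(17, 11)
obs 3: x=5 → posterior Gamma(22, 12)
obs 4: x=0 → posterior Gamma(22, 13)
obs 5: x=1 → posterior Gamma(23, 14)
obs 6: x=3 → posterior Gamma(26, 15)
obs 7: x=6 → posterior Gamma(32, 16)
obs 8: x=3 → posterior Gamma(35, 17)
obs 9: x=6 → posterior Gamma(41, 18)
obs 10: x=2 → posterior Gamma(43, 19)
obs 11: x=0 → posterior Gamma(43, 20)
obs 12: x=1 → posterior Gamma(44, 21)
obs 13: x=4 → posterior Gamma(48, 22)

47/22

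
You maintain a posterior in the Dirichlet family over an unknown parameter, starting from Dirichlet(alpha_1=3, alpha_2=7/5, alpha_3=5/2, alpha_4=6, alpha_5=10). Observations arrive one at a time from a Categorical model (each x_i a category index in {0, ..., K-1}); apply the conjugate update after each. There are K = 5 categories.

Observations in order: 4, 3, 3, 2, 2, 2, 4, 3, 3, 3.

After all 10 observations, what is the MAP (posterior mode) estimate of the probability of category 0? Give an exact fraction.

obs 1: x=4 → posterior Dirichlet(3, 7/5, 5/2, 6, 11)
obs 2: x=3 → posterior Dirichlet(3, 7/5, 5/2, 7, 11)
obs 3: x=3 → posterior Dirichlet(3, 7/5, 5/2, 8, 11)
obs 4: x=2 → posterior Dirichlet(3, 7/5, 7/2, 8, 11)
obs 5: x=2 → posterior Dirichlet(3, 7/5, 9/2, 8, 11)
obs 6: x=2 → posterior Dirichlet(3, 7/5, 11/2, 8, 11)
obs 7: x=4 → posterior Dirichlet(3, 7/5, 11/2, 8, 12)
obs 8: x=3 → posterior Dirichlet(3, 7/5, 11/2, 9, 12)
obs 9: x=3 → posterior Dirichlet(3, 7/5, 11/2, 10, 12)
obs 10: x=3 → posterior Dirichlet(3, 7/5, 11/2, 11, 12)

20/279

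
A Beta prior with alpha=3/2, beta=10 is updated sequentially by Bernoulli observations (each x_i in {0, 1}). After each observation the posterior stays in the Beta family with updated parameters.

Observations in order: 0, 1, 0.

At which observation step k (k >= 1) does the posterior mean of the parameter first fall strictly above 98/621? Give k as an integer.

k = 2

obs 1: x=0 → posterior Beta(3/2, 11)
obs 2: x=1 → posterior Beta(5/2, 11)
obs 3: x=0 → posterior Beta(5/2, 12)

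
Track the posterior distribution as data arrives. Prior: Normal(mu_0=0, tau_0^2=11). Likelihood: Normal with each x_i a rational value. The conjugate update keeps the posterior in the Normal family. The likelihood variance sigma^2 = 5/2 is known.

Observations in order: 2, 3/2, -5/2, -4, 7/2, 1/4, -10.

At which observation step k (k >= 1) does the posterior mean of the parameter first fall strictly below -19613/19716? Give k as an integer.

obs 1: x=2 → posterior Normal(44/27, 55/27)
obs 2: x=3/2 → posterior Normal(11/7, 55/49)
obs 3: x=-5/2 → posterior Normal(22/71, 55/71)
obs 4: x=-4 → posterior Normal(-22/31, 55/93)
obs 5: x=7/2 → posterior Normal(11/115, 11/23)
obs 6: x=1/4 → posterior Normal(33/274, 55/137)
obs 7: x=-10 → posterior Normal(-407/318, 55/159)

k = 7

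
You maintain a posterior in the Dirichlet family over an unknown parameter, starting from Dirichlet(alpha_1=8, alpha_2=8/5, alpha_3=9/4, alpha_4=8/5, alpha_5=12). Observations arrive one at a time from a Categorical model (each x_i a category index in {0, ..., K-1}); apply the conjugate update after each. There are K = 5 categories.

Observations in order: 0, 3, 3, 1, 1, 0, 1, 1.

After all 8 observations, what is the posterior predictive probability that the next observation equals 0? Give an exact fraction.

obs 1: x=0 → posterior Dirichlet(9, 8/5, 9/4, 8/5, 12)
obs 2: x=3 → posterior Dirichlet(9, 8/5, 9/4, 13/5, 12)
obs 3: x=3 → posterior Dirichlet(9, 8/5, 9/4, 18/5, 12)
obs 4: x=1 → posterior Dirichlet(9, 13/5, 9/4, 18/5, 12)
obs 5: x=1 → posterior Dirichlet(9, 18/5, 9/4, 18/5, 12)
obs 6: x=0 → posterior Dirichlet(10, 18/5, 9/4, 18/5, 12)
obs 7: x=1 → posterior Dirichlet(10, 23/5, 9/4, 18/5, 12)
obs 8: x=1 → posterior Dirichlet(10, 28/5, 9/4, 18/5, 12)

200/669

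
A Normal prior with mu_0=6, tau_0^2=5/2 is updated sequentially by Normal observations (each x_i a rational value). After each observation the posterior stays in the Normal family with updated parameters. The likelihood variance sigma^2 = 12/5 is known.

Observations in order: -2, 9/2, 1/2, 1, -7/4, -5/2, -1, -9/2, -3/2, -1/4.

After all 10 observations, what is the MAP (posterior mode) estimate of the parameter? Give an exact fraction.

-87/548

obs 1: x=-2 → posterior Normal(94/49, 60/49)
obs 2: x=9/2 → posterior Normal(413/148, 30/37)
obs 3: x=1/2 → posterior Normal(73/33, 20/33)
obs 4: x=1 → posterior Normal(61/31, 15/31)
obs 5: x=-7/4 → posterior Normal(801/596, 60/149)
obs 6: x=-5/2 → posterior Normal(19/24, 10/29)
obs 7: x=-1 → posterior Normal(451/796, 60/199)
obs 8: x=-9/2 → posterior Normal(1/896, 15/56)
obs 9: x=-3/2 → posterior Normal(-149/996, 20/83)
obs 10: x=-1/4 → posterior Normal(-87/548, 30/137)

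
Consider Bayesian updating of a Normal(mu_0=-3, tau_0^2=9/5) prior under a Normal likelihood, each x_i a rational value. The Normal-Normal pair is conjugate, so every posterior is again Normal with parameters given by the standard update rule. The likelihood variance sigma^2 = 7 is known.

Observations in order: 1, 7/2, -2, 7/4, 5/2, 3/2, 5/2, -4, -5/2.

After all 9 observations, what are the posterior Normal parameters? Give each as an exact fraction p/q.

obs 1: x=1 → posterior Normal(-24/11, 63/44)
obs 2: x=7/2 → posterior Normal(-129/106, 63/53)
obs 3: x=-2 → posterior Normal(-165/124, 63/62)
obs 4: x=7/4 → posterior Normal(-267/284, 63/71)
obs 5: x=5/2 → posterior Normal(-177/320, 63/80)
obs 6: x=3/2 → posterior Normal(-123/356, 63/89)
obs 7: x=5/2 → posterior Normal(-33/392, 9/14)
obs 8: x=-4 → posterior Normal(-177/428, 63/107)
obs 9: x=-5/2 → posterior Normal(-267/464, 63/116)

mu_0=-267/464, tau_0^2=63/116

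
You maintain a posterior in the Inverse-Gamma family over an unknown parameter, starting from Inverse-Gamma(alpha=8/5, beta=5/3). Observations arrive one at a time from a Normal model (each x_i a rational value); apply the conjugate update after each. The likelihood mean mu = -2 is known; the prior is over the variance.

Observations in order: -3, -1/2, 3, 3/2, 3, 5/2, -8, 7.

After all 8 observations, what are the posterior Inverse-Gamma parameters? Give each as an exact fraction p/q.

obs 1: x=-3 → posterior Inverse-Gamma(21/10, 13/6)
obs 2: x=-1/2 → posterior Inverse-Gamma(13/5, 79/24)
obs 3: x=3 → posterior Inverse-Gamma(31/10, 379/24)
obs 4: x=3/2 → posterior Inverse-Gamma(18/5, 263/12)
obs 5: x=3 → posterior Inverse-Gamma(41/10, 413/12)
obs 6: x=5/2 → posterior Inverse-Gamma(23/5, 1069/24)
obs 7: x=-8 → posterior Inverse-Gamma(51/10, 1501/24)
obs 8: x=7 → posterior Inverse-Gamma(28/5, 2473/24)

alpha=28/5, beta=2473/24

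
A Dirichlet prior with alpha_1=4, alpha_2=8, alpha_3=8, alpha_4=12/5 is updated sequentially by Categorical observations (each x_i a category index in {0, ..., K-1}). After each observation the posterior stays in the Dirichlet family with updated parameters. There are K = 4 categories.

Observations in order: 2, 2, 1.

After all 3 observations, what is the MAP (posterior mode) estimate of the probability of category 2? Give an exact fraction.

45/107

obs 1: x=2 → posterior Dirichlet(4, 8, 9, 12/5)
obs 2: x=2 → posterior Dirichlet(4, 8, 10, 12/5)
obs 3: x=1 → posterior Dirichlet(4, 9, 10, 12/5)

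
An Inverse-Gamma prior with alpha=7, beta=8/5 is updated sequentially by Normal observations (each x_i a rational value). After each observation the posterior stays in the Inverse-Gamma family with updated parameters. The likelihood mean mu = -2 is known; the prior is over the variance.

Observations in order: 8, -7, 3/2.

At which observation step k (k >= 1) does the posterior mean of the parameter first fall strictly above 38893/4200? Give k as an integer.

k = 3

obs 1: x=8 → posterior Inverse-Gamma(15/2, 258/5)
obs 2: x=-7 → posterior Inverse-Gamma(8, 641/10)
obs 3: x=3/2 → posterior Inverse-Gamma(17/2, 2809/40)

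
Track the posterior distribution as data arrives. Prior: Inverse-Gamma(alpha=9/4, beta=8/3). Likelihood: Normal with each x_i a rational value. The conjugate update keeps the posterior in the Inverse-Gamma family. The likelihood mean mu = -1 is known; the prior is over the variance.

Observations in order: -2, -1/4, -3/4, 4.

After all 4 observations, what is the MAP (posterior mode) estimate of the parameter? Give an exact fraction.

767/252

obs 1: x=-2 → posterior Inverse-Gamma(11/4, 19/6)
obs 2: x=-1/4 → posterior Inverse-Gamma(13/4, 331/96)
obs 3: x=-3/4 → posterior Inverse-Gamma(15/4, 167/48)
obs 4: x=4 → posterior Inverse-Gamma(17/4, 767/48)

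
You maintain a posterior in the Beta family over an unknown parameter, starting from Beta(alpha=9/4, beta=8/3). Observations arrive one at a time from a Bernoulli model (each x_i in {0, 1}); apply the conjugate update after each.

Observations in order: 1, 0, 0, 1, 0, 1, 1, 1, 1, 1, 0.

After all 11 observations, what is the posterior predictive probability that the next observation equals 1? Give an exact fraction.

111/191

obs 1: x=1 → posterior Beta(13/4, 8/3)
obs 2: x=0 → posterior Beta(13/4, 11/3)
obs 3: x=0 → posterior Beta(13/4, 14/3)
obs 4: x=1 → posterior Beta(17/4, 14/3)
obs 5: x=0 → posterior Beta(17/4, 17/3)
obs 6: x=1 → posterior Beta(21/4, 17/3)
obs 7: x=1 → posterior Beta(25/4, 17/3)
obs 8: x=1 → posterior Beta(29/4, 17/3)
obs 9: x=1 → posterior Beta(33/4, 17/3)
obs 10: x=1 → posterior Beta(37/4, 17/3)
obs 11: x=0 → posterior Beta(37/4, 20/3)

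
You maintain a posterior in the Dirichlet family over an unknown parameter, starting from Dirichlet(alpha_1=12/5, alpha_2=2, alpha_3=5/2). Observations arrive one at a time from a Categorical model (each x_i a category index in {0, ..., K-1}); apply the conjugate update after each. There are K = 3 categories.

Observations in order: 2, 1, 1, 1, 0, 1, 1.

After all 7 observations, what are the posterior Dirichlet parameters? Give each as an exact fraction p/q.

alpha_1=17/5, alpha_2=7, alpha_3=7/2

obs 1: x=2 → posterior Dirichlet(12/5, 2, 7/2)
obs 2: x=1 → posterior Dirichlet(12/5, 3, 7/2)
obs 3: x=1 → posterior Dirichlet(12/5, 4, 7/2)
obs 4: x=1 → posterior Dirichlet(12/5, 5, 7/2)
obs 5: x=0 → posterior Dirichlet(17/5, 5, 7/2)
obs 6: x=1 → posterior Dirichlet(17/5, 6, 7/2)
obs 7: x=1 → posterior Dirichlet(17/5, 7, 7/2)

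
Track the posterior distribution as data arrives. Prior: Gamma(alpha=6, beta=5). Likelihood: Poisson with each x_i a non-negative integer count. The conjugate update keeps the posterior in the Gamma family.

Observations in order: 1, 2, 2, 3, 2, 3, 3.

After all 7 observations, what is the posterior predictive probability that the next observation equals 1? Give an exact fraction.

obs 1: x=1 → posterior Gamma(7, 6)
obs 2: x=2 → posterior Gamma(9, 7)
obs 3: x=2 → posterior Gamma(11, 8)
obs 4: x=3 → posterior Gamma(14, 9)
obs 5: x=2 → posterior Gamma(16, 10)
obs 6: x=3 → posterior Gamma(19, 11)
obs 7: x=3 → posterior Gamma(22, 12)

12145351656073601187053568/41753905413413116367045797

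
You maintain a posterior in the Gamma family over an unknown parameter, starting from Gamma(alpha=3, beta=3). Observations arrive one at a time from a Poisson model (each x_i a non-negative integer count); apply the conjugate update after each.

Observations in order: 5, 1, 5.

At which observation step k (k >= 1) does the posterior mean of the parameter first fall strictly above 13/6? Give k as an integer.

obs 1: x=5 → posterior Gamma(8, 4)
obs 2: x=1 → posterior Gamma(9, 5)
obs 3: x=5 → posterior Gamma(14, 6)

k = 3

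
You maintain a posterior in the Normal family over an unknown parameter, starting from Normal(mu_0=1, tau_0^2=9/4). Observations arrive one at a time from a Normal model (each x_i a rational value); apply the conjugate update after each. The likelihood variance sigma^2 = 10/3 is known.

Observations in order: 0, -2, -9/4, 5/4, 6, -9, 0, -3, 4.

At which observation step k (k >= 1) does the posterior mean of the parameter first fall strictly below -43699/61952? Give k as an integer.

obs 1: x=0 → posterior Normal(40/67, 90/67)
obs 2: x=-2 → posterior Normal(-7/47, 45/47)
obs 3: x=-9/4 → posterior Normal(-299/484, 90/121)
obs 4: x=5/4 → posterior Normal(-41/148, 45/74)
obs 5: x=6 → posterior Normal(121/175, 18/35)
obs 6: x=-9 → posterior Normal(-61/101, 45/101)
obs 7: x=0 → posterior Normal(-122/229, 90/229)
obs 8: x=-3 → posterior Normal(-203/256, 45/128)
obs 9: x=4 → posterior Normal(-95/283, 90/283)

k = 8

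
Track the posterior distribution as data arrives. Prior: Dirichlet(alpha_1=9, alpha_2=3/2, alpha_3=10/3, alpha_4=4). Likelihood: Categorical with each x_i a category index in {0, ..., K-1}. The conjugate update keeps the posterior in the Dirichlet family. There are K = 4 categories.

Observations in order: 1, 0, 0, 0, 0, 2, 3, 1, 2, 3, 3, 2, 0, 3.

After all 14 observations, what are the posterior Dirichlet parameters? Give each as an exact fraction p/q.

alpha_1=14, alpha_2=7/2, alpha_3=19/3, alpha_4=8

obs 1: x=1 → posterior Dirichlet(9, 5/2, 10/3, 4)
obs 2: x=0 → posterior Dirichlet(10, 5/2, 10/3, 4)
obs 3: x=0 → posterior Dirichlet(11, 5/2, 10/3, 4)
obs 4: x=0 → posterior Dirichlet(12, 5/2, 10/3, 4)
obs 5: x=0 → posterior Dirichlet(13, 5/2, 10/3, 4)
obs 6: x=2 → posterior Dirichlet(13, 5/2, 13/3, 4)
obs 7: x=3 → posterior Dirichlet(13, 5/2, 13/3, 5)
obs 8: x=1 → posterior Dirichlet(13, 7/2, 13/3, 5)
obs 9: x=2 → posterior Dirichlet(13, 7/2, 16/3, 5)
obs 10: x=3 → posterior Dirichlet(13, 7/2, 16/3, 6)
obs 11: x=3 → posterior Dirichlet(13, 7/2, 16/3, 7)
obs 12: x=2 → posterior Dirichlet(13, 7/2, 19/3, 7)
obs 13: x=0 → posterior Dirichlet(14, 7/2, 19/3, 7)
obs 14: x=3 → posterior Dirichlet(14, 7/2, 19/3, 8)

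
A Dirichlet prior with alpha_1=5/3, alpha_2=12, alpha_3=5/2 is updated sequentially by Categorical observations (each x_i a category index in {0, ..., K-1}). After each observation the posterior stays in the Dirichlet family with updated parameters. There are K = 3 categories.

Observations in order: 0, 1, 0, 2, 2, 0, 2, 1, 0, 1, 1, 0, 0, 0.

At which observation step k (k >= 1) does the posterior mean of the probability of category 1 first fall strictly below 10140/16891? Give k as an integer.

k = 6

obs 1: x=0 → posterior Dirichlet(8/3, 12, 5/2)
obs 2: x=1 → posterior Dirichlet(8/3, 13, 5/2)
obs 3: x=0 → posterior Dirichlet(11/3, 13, 5/2)
obs 4: x=2 → posterior Dirichlet(11/3, 13, 7/2)
obs 5: x=2 → posterior Dirichlet(11/3, 13, 9/2)
obs 6: x=0 → posterior Dirichlet(14/3, 13, 9/2)
obs 7: x=2 → posterior Dirichlet(14/3, 13, 11/2)
obs 8: x=1 → posterior Dirichlet(14/3, 14, 11/2)
obs 9: x=0 → posterior Dirichlet(17/3, 14, 11/2)
obs 10: x=1 → posterior Dirichlet(17/3, 15, 11/2)
obs 11: x=1 → posterior Dirichlet(17/3, 16, 11/2)
obs 12: x=0 → posterior Dirichlet(20/3, 16, 11/2)
obs 13: x=0 → posterior Dirichlet(23/3, 16, 11/2)
obs 14: x=0 → posterior Dirichlet(26/3, 16, 11/2)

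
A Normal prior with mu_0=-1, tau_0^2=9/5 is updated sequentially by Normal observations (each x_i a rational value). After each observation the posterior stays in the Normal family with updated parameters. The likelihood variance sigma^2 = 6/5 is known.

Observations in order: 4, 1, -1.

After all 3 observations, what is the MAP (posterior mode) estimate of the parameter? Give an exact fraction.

10/11

obs 1: x=4 → posterior Normal(2, 18/25)
obs 2: x=1 → posterior Normal(13/8, 9/20)
obs 3: x=-1 → posterior Normal(10/11, 18/55)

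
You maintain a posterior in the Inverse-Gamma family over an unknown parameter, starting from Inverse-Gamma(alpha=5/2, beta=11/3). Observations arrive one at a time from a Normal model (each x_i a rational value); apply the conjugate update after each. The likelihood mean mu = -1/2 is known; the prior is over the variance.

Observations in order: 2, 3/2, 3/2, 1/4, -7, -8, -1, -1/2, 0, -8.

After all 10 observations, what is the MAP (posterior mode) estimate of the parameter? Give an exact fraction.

8515/816

obs 1: x=2 → posterior Inverse-Gamma(3, 163/24)
obs 2: x=3/2 → posterior Inverse-Gamma(7/2, 211/24)
obs 3: x=3/2 → posterior Inverse-Gamma(4, 259/24)
obs 4: x=1/4 → posterior Inverse-Gamma(9/2, 1063/96)
obs 5: x=-7 → posterior Inverse-Gamma(5, 3091/96)
obs 6: x=-8 → posterior Inverse-Gamma(11/2, 5791/96)
obs 7: x=-1 → posterior Inverse-Gamma(6, 5803/96)
obs 8: x=-1/2 → posterior Inverse-Gamma(13/2, 5803/96)
obs 9: x=0 → posterior Inverse-Gamma(7, 5815/96)
obs 10: x=-8 → posterior Inverse-Gamma(15/2, 8515/96)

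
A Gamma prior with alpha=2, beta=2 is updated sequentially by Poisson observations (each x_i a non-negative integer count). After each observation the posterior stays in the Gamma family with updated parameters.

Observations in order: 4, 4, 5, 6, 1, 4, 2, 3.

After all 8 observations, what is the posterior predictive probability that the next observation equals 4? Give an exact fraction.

obs 1: x=4 → posterior Gamma(6, 3)
obs 2: x=4 → posterior Gamma(10, 4)
obs 3: x=5 → posterior Gamma(15, 5)
obs 4: x=6 → posterior Gamma(21, 6)
obs 5: x=1 → posterior Gamma(22, 7)
obs 6: x=4 → posterior Gamma(26, 8)
obs 7: x=2 → posterior Gamma(28, 9)
obs 8: x=3 → posterior Gamma(31, 10)

42160000000000000000000000000000000/255476698618765889551019445759400441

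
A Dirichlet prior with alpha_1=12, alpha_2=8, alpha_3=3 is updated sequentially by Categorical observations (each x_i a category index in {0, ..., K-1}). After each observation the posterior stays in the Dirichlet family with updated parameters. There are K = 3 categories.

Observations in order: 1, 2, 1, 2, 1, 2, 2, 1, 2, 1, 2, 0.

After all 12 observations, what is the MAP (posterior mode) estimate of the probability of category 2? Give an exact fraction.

obs 1: x=1 → posterior Dirichlet(12, 9, 3)
obs 2: x=2 → posterior Dirichlet(12, 9, 4)
obs 3: x=1 → posterior Dirichlet(12, 10, 4)
obs 4: x=2 → posterior Dirichlet(12, 10, 5)
obs 5: x=1 → posterior Dirichlet(12, 11, 5)
obs 6: x=2 → posterior Dirichlet(12, 11, 6)
obs 7: x=2 → posterior Dirichlet(12, 11, 7)
obs 8: x=1 → posterior Dirichlet(12, 12, 7)
obs 9: x=2 → posterior Dirichlet(12, 12, 8)
obs 10: x=1 → posterior Dirichlet(12, 13, 8)
obs 11: x=2 → posterior Dirichlet(12, 13, 9)
obs 12: x=0 → posterior Dirichlet(13, 13, 9)

1/4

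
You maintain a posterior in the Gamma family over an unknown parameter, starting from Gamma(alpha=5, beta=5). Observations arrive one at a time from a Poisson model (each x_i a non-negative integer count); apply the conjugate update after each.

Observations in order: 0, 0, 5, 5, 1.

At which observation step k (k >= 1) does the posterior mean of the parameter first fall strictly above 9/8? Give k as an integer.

obs 1: x=0 → posterior Gamma(5, 6)
obs 2: x=0 → posterior Gamma(5, 7)
obs 3: x=5 → posterior Gamma(10, 8)
obs 4: x=5 → posterior Gamma(15, 9)
obs 5: x=1 → posterior Gamma(16, 10)

k = 3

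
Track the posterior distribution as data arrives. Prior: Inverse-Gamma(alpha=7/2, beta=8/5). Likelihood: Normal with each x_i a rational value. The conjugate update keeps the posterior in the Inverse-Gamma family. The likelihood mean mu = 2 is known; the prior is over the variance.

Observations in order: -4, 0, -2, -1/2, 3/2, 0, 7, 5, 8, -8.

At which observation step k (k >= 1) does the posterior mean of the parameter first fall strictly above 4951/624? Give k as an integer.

k = 8

obs 1: x=-4 → posterior Inverse-Gamma(4, 98/5)
obs 2: x=0 → posterior Inverse-Gamma(9/2, 108/5)
obs 3: x=-2 → posterior Inverse-Gamma(5, 148/5)
obs 4: x=-1/2 → posterior Inverse-Gamma(11/2, 1309/40)
obs 5: x=3/2 → posterior Inverse-Gamma(6, 657/20)
obs 6: x=0 → posterior Inverse-Gamma(13/2, 697/20)
obs 7: x=7 → posterior Inverse-Gamma(7, 947/20)
obs 8: x=5 → posterior Inverse-Gamma(15/2, 1037/20)
obs 9: x=8 → posterior Inverse-Gamma(8, 1397/20)
obs 10: x=-8 → posterior Inverse-Gamma(17/2, 2397/20)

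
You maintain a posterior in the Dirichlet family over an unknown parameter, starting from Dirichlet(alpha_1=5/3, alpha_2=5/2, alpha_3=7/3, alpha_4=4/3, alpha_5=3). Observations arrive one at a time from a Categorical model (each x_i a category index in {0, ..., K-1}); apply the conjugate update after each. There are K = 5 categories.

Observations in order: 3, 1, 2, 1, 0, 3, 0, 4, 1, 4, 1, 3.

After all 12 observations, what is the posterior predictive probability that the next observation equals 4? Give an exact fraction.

obs 1: x=3 → posterior Dirichlet(5/3, 5/2, 7/3, 7/3, 3)
obs 2: x=1 → posterior Dirichlet(5/3, 7/2, 7/3, 7/3, 3)
obs 3: x=2 → posterior Dirichlet(5/3, 7/2, 10/3, 7/3, 3)
obs 4: x=1 → posterior Dirichlet(5/3, 9/2, 10/3, 7/3, 3)
obs 5: x=0 → posterior Dirichlet(8/3, 9/2, 10/3, 7/3, 3)
obs 6: x=3 → posterior Dirichlet(8/3, 9/2, 10/3, 10/3, 3)
obs 7: x=0 → posterior Dirichlet(11/3, 9/2, 10/3, 10/3, 3)
obs 8: x=4 → posterior Dirichlet(11/3, 9/2, 10/3, 10/3, 4)
obs 9: x=1 → posterior Dirichlet(11/3, 11/2, 10/3, 10/3, 4)
obs 10: x=4 → posterior Dirichlet(11/3, 11/2, 10/3, 10/3, 5)
obs 11: x=1 → posterior Dirichlet(11/3, 13/2, 10/3, 10/3, 5)
obs 12: x=3 → posterior Dirichlet(11/3, 13/2, 10/3, 13/3, 5)

30/137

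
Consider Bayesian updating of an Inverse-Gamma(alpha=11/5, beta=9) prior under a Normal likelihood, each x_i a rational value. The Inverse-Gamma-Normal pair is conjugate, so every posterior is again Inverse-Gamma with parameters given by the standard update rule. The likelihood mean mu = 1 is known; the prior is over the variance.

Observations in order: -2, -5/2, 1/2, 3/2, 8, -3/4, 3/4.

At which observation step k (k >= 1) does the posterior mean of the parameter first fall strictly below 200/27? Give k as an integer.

obs 1: x=-2 → posterior Inverse-Gamma(27/10, 27/2)
obs 2: x=-5/2 → posterior Inverse-Gamma(16/5, 157/8)
obs 3: x=1/2 → posterior Inverse-Gamma(37/10, 79/4)
obs 4: x=3/2 → posterior Inverse-Gamma(21/5, 159/8)
obs 5: x=8 → posterior Inverse-Gamma(47/10, 355/8)
obs 6: x=-3/4 → posterior Inverse-Gamma(26/5, 1469/32)
obs 7: x=3/4 → posterior Inverse-Gamma(57/10, 735/16)

k = 3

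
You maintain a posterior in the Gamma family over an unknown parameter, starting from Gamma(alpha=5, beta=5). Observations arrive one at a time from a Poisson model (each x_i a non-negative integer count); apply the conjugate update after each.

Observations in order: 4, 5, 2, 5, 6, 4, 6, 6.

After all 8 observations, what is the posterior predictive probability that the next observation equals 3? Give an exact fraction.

5630105707576972087693516613223082578268207633871715/26354795189197692824848563954794659653101606527827968

obs 1: x=4 → posterior Gamma(9, 6)
obs 2: x=5 → posterior Gamma(14, 7)
obs 3: x=2 → posterior Gamma(16, 8)
obs 4: x=5 → posterior Gamma(21, 9)
obs 5: x=6 → posterior Gamma(27, 10)
obs 6: x=4 → posterior Gamma(31, 11)
obs 7: x=6 → posterior Gamma(37, 12)
obs 8: x=6 → posterior Gamma(43, 13)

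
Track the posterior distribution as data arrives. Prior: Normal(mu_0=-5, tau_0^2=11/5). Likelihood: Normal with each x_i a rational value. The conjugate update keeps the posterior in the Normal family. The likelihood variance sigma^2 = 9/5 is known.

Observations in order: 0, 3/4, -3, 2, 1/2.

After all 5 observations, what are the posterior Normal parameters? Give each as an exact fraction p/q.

mu_0=-169/256, tau_0^2=99/320

obs 1: x=0 → posterior Normal(-9/4, 99/100)
obs 2: x=3/4 → posterior Normal(-147/124, 99/155)
obs 3: x=-3 → posterior Normal(-93/56, 33/70)
obs 4: x=2 → posterior Normal(-191/212, 99/265)
obs 5: x=1/2 → posterior Normal(-169/256, 99/320)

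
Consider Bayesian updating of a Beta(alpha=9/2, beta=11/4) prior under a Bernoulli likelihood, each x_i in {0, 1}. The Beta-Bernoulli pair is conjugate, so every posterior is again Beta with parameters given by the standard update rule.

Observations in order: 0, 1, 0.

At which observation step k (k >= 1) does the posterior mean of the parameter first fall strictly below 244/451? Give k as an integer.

k = 3

obs 1: x=0 → posterior Beta(9/2, 15/4)
obs 2: x=1 → posterior Beta(11/2, 15/4)
obs 3: x=0 → posterior Beta(11/2, 19/4)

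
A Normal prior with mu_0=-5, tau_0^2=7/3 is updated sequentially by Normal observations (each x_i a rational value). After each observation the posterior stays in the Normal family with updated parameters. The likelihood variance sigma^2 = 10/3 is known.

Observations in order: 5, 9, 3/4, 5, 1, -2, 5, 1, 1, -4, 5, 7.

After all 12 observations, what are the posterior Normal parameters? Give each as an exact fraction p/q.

obs 1: x=5 → posterior Normal(-15/17, 70/51)
obs 2: x=9 → posterior Normal(2, 35/36)
obs 3: x=3/4 → posterior Normal(213/124, 70/93)
obs 4: x=5 → posterior Normal(353/152, 35/57)
obs 5: x=1 → posterior Normal(127/60, 14/27)
obs 6: x=-2 → posterior Normal(25/16, 35/78)
obs 7: x=5 → posterior Normal(465/236, 70/177)
obs 8: x=1 → posterior Normal(493/264, 35/99)
obs 9: x=1 → posterior Normal(521/292, 70/219)
obs 10: x=-4 → posterior Normal(409/320, 7/24)
obs 11: x=5 → posterior Normal(183/116, 70/261)
obs 12: x=7 → posterior Normal(745/376, 35/141)

mu_0=745/376, tau_0^2=35/141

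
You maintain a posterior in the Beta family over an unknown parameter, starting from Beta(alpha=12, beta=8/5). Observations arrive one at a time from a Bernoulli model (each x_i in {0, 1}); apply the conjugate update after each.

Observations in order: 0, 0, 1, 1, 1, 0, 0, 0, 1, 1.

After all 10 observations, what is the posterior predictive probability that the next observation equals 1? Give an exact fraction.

85/118

obs 1: x=0 → posterior Beta(12, 13/5)
obs 2: x=0 → posterior Beta(12, 18/5)
obs 3: x=1 → posterior Beta(13, 18/5)
obs 4: x=1 → posterior Beta(14, 18/5)
obs 5: x=1 → posterior Beta(15, 18/5)
obs 6: x=0 → posterior Beta(15, 23/5)
obs 7: x=0 → posterior Beta(15, 28/5)
obs 8: x=0 → posterior Beta(15, 33/5)
obs 9: x=1 → posterior Beta(16, 33/5)
obs 10: x=1 → posterior Beta(17, 33/5)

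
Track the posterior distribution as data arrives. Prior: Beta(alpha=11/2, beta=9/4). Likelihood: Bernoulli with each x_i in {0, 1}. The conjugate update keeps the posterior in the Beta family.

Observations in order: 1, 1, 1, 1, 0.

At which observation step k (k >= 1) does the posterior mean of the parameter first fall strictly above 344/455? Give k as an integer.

k = 2

obs 1: x=1 → posterior Beta(13/2, 9/4)
obs 2: x=1 → posterior Beta(15/2, 9/4)
obs 3: x=1 → posterior Beta(17/2, 9/4)
obs 4: x=1 → posterior Beta(19/2, 9/4)
obs 5: x=0 → posterior Beta(19/2, 13/4)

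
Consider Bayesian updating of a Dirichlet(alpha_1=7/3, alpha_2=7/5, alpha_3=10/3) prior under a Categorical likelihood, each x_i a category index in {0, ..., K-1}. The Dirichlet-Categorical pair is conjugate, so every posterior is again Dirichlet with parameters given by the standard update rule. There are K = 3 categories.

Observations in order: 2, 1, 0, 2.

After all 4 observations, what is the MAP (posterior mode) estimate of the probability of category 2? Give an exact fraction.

obs 1: x=2 → posterior Dirichlet(7/3, 7/5, 13/3)
obs 2: x=1 → posterior Dirichlet(7/3, 12/5, 13/3)
obs 3: x=0 → posterior Dirichlet(10/3, 12/5, 13/3)
obs 4: x=2 → posterior Dirichlet(10/3, 12/5, 16/3)

65/121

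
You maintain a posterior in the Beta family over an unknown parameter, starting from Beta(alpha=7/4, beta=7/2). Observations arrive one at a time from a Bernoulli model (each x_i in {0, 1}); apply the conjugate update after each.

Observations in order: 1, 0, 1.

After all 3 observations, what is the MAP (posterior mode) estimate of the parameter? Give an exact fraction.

obs 1: x=1 → posterior Beta(11/4, 7/2)
obs 2: x=0 → posterior Beta(11/4, 9/2)
obs 3: x=1 → posterior Beta(15/4, 9/2)

11/25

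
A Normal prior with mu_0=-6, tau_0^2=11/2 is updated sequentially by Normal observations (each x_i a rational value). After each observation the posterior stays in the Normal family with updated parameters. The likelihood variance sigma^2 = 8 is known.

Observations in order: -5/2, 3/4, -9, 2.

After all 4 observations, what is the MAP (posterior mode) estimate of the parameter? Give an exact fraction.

-769/240

obs 1: x=-5/2 → posterior Normal(-247/54, 88/27)
obs 2: x=3/4 → posterior Normal(-461/152, 44/19)
obs 3: x=-9 → posterior Normal(-857/196, 88/49)
obs 4: x=2 → posterior Normal(-769/240, 22/15)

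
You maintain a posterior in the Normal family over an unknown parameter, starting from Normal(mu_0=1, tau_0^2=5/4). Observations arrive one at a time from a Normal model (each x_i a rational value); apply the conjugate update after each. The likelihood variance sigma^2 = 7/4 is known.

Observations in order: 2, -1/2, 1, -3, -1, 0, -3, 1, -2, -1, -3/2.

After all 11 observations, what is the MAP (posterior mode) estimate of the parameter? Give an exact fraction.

-33/62

obs 1: x=2 → posterior Normal(17/12, 35/48)
obs 2: x=-1/2 → posterior Normal(29/34, 35/68)
obs 3: x=1 → posterior Normal(39/44, 35/88)
obs 4: x=-3 → posterior Normal(1/6, 35/108)
obs 5: x=-1 → posterior Normal(-1/64, 35/128)
obs 6: x=0 → posterior Normal(-1/74, 35/148)
obs 7: x=-3 → posterior Normal(-31/84, 5/24)
obs 8: x=1 → posterior Normal(-21/94, 35/188)
obs 9: x=-2 → posterior Normal(-41/104, 35/208)
obs 10: x=-1 → posterior Normal(-17/38, 35/228)
obs 11: x=-3/2 → posterior Normal(-33/62, 35/248)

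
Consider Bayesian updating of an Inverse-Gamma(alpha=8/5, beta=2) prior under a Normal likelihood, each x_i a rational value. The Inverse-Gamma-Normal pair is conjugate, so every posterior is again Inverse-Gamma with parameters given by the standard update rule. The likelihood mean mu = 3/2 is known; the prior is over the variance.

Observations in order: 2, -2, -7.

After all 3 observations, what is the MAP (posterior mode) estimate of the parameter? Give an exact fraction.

1775/164

obs 1: x=2 → posterior Inverse-Gamma(21/10, 17/8)
obs 2: x=-2 → posterior Inverse-Gamma(13/5, 33/4)
obs 3: x=-7 → posterior Inverse-Gamma(31/10, 355/8)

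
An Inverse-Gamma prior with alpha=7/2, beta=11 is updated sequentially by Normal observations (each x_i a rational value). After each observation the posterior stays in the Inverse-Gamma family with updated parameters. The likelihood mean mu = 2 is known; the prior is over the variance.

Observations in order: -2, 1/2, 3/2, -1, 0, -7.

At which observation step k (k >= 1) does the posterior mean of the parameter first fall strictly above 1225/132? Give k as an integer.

k = 6

obs 1: x=-2 → posterior Inverse-Gamma(4, 19)
obs 2: x=1/2 → posterior Inverse-Gamma(9/2, 161/8)
obs 3: x=3/2 → posterior Inverse-Gamma(5, 81/4)
obs 4: x=-1 → posterior Inverse-Gamma(11/2, 99/4)
obs 5: x=0 → posterior Inverse-Gamma(6, 107/4)
obs 6: x=-7 → posterior Inverse-Gamma(13/2, 269/4)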